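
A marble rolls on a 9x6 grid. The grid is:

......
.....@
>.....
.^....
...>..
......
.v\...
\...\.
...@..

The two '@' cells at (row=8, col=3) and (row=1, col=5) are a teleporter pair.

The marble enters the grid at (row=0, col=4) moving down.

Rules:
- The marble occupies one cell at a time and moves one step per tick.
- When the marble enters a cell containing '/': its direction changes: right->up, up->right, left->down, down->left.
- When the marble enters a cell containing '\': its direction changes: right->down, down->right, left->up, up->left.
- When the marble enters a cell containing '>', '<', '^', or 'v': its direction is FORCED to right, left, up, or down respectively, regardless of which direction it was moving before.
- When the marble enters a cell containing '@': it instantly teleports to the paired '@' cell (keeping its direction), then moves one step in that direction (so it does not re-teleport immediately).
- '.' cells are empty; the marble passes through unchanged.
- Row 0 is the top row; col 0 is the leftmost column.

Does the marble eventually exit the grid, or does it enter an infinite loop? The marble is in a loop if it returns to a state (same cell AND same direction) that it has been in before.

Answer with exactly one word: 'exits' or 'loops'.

Step 1: enter (0,4), '.' pass, move down to (1,4)
Step 2: enter (1,4), '.' pass, move down to (2,4)
Step 3: enter (2,4), '.' pass, move down to (3,4)
Step 4: enter (3,4), '.' pass, move down to (4,4)
Step 5: enter (4,4), '.' pass, move down to (5,4)
Step 6: enter (5,4), '.' pass, move down to (6,4)
Step 7: enter (6,4), '.' pass, move down to (7,4)
Step 8: enter (7,4), '\' deflects down->right, move right to (7,5)
Step 9: enter (7,5), '.' pass, move right to (7,6)
Step 10: at (7,6) — EXIT via right edge, pos 7

Answer: exits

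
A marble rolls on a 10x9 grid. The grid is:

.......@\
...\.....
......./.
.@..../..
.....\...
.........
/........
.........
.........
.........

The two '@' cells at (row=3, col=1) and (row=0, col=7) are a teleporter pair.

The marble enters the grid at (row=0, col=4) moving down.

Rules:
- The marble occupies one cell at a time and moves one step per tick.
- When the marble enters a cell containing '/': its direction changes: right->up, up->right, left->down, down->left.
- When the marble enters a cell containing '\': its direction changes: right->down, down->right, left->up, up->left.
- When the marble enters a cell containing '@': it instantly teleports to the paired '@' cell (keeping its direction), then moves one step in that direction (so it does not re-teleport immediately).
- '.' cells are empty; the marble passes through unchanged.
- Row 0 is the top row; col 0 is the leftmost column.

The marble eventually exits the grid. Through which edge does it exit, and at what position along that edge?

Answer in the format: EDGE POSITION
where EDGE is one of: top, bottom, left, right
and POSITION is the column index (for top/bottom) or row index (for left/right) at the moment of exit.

Answer: bottom 4

Derivation:
Step 1: enter (0,4), '.' pass, move down to (1,4)
Step 2: enter (1,4), '.' pass, move down to (2,4)
Step 3: enter (2,4), '.' pass, move down to (3,4)
Step 4: enter (3,4), '.' pass, move down to (4,4)
Step 5: enter (4,4), '.' pass, move down to (5,4)
Step 6: enter (5,4), '.' pass, move down to (6,4)
Step 7: enter (6,4), '.' pass, move down to (7,4)
Step 8: enter (7,4), '.' pass, move down to (8,4)
Step 9: enter (8,4), '.' pass, move down to (9,4)
Step 10: enter (9,4), '.' pass, move down to (10,4)
Step 11: at (10,4) — EXIT via bottom edge, pos 4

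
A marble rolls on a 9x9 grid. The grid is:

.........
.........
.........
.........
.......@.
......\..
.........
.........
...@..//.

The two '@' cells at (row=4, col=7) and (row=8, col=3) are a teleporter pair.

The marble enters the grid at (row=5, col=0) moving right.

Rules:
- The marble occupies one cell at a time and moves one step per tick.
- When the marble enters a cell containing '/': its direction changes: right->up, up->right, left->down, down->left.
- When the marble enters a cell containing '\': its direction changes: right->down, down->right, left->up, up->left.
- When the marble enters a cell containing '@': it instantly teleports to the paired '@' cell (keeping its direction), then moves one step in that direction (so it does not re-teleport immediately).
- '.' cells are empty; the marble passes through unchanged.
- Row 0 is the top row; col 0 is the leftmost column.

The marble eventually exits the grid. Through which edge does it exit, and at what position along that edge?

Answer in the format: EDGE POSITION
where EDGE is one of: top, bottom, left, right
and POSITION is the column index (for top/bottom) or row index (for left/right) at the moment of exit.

Answer: left 4

Derivation:
Step 1: enter (5,0), '.' pass, move right to (5,1)
Step 2: enter (5,1), '.' pass, move right to (5,2)
Step 3: enter (5,2), '.' pass, move right to (5,3)
Step 4: enter (5,3), '.' pass, move right to (5,4)
Step 5: enter (5,4), '.' pass, move right to (5,5)
Step 6: enter (5,5), '.' pass, move right to (5,6)
Step 7: enter (5,6), '\' deflects right->down, move down to (6,6)
Step 8: enter (6,6), '.' pass, move down to (7,6)
Step 9: enter (7,6), '.' pass, move down to (8,6)
Step 10: enter (8,6), '/' deflects down->left, move left to (8,5)
Step 11: enter (8,5), '.' pass, move left to (8,4)
Step 12: enter (8,4), '.' pass, move left to (8,3)
Step 13: enter (8,3), '@' teleport (8,3)->(4,7), also enter (4,7), move left to (4,6)
Step 14: enter (4,6), '.' pass, move left to (4,5)
Step 15: enter (4,5), '.' pass, move left to (4,4)
Step 16: enter (4,4), '.' pass, move left to (4,3)
Step 17: enter (4,3), '.' pass, move left to (4,2)
Step 18: enter (4,2), '.' pass, move left to (4,1)
Step 19: enter (4,1), '.' pass, move left to (4,0)
Step 20: enter (4,0), '.' pass, move left to (4,-1)
Step 21: at (4,-1) — EXIT via left edge, pos 4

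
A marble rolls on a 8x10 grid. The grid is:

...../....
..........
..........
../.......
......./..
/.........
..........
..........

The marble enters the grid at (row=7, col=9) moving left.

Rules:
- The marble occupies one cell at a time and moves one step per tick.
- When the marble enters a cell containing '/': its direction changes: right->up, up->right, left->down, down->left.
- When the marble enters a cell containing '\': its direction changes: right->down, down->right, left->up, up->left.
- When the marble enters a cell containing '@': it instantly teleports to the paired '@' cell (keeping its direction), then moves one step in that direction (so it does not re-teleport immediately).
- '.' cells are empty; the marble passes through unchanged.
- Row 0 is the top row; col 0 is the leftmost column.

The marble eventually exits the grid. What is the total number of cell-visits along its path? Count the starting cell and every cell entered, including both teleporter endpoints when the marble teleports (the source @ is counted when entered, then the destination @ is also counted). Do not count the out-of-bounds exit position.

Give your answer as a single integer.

Answer: 10

Derivation:
Step 1: enter (7,9), '.' pass, move left to (7,8)
Step 2: enter (7,8), '.' pass, move left to (7,7)
Step 3: enter (7,7), '.' pass, move left to (7,6)
Step 4: enter (7,6), '.' pass, move left to (7,5)
Step 5: enter (7,5), '.' pass, move left to (7,4)
Step 6: enter (7,4), '.' pass, move left to (7,3)
Step 7: enter (7,3), '.' pass, move left to (7,2)
Step 8: enter (7,2), '.' pass, move left to (7,1)
Step 9: enter (7,1), '.' pass, move left to (7,0)
Step 10: enter (7,0), '.' pass, move left to (7,-1)
Step 11: at (7,-1) — EXIT via left edge, pos 7
Path length (cell visits): 10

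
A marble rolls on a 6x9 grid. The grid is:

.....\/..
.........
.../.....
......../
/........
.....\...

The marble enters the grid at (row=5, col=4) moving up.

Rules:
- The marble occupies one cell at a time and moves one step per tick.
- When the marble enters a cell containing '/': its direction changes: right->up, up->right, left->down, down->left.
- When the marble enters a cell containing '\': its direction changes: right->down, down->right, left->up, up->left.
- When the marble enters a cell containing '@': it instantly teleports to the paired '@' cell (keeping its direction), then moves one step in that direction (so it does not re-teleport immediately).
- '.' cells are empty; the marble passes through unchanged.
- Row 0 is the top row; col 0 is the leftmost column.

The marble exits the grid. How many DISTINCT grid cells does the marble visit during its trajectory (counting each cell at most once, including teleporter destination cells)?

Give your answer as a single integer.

Answer: 6

Derivation:
Step 1: enter (5,4), '.' pass, move up to (4,4)
Step 2: enter (4,4), '.' pass, move up to (3,4)
Step 3: enter (3,4), '.' pass, move up to (2,4)
Step 4: enter (2,4), '.' pass, move up to (1,4)
Step 5: enter (1,4), '.' pass, move up to (0,4)
Step 6: enter (0,4), '.' pass, move up to (-1,4)
Step 7: at (-1,4) — EXIT via top edge, pos 4
Distinct cells visited: 6 (path length 6)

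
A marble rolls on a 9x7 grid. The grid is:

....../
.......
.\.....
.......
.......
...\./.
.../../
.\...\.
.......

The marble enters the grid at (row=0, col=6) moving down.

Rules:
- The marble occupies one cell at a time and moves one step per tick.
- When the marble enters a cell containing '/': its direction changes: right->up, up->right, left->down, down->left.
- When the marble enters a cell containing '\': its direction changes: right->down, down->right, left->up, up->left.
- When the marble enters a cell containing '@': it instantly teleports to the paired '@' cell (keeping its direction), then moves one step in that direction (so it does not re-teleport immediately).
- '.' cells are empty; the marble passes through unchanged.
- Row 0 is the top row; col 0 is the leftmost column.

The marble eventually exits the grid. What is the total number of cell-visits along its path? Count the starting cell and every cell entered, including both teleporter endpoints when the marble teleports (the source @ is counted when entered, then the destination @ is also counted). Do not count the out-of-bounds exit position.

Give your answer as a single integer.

Step 1: enter (0,6), '/' deflects down->left, move left to (0,5)
Step 2: enter (0,5), '.' pass, move left to (0,4)
Step 3: enter (0,4), '.' pass, move left to (0,3)
Step 4: enter (0,3), '.' pass, move left to (0,2)
Step 5: enter (0,2), '.' pass, move left to (0,1)
Step 6: enter (0,1), '.' pass, move left to (0,0)
Step 7: enter (0,0), '.' pass, move left to (0,-1)
Step 8: at (0,-1) — EXIT via left edge, pos 0
Path length (cell visits): 7

Answer: 7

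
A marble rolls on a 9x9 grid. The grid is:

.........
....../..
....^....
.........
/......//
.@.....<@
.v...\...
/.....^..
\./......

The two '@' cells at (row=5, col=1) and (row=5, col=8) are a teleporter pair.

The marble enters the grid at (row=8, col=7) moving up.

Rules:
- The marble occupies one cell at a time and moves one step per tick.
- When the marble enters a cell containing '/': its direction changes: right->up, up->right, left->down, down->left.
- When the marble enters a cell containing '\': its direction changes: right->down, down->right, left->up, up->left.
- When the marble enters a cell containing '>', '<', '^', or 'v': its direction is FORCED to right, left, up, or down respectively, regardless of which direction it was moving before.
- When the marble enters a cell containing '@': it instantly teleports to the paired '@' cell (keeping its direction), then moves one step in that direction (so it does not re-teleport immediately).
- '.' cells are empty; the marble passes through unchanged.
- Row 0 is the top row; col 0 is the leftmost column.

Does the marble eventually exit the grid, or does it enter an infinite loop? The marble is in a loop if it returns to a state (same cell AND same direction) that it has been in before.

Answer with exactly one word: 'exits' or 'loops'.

Step 1: enter (8,7), '.' pass, move up to (7,7)
Step 2: enter (7,7), '.' pass, move up to (6,7)
Step 3: enter (6,7), '.' pass, move up to (5,7)
Step 4: enter (5,7), '<' forces up->left, move left to (5,6)
Step 5: enter (5,6), '.' pass, move left to (5,5)
Step 6: enter (5,5), '.' pass, move left to (5,4)
Step 7: enter (5,4), '.' pass, move left to (5,3)
Step 8: enter (5,3), '.' pass, move left to (5,2)
Step 9: enter (5,2), '.' pass, move left to (5,1)
Step 10: enter (5,1), '@' teleport (5,1)->(5,8), also enter (5,8), move left to (5,7)
Step 11: enter (5,7), '<' forces left->left, move left to (5,6)
Step 12: at (5,6) dir=left — LOOP DETECTED (seen before)

Answer: loops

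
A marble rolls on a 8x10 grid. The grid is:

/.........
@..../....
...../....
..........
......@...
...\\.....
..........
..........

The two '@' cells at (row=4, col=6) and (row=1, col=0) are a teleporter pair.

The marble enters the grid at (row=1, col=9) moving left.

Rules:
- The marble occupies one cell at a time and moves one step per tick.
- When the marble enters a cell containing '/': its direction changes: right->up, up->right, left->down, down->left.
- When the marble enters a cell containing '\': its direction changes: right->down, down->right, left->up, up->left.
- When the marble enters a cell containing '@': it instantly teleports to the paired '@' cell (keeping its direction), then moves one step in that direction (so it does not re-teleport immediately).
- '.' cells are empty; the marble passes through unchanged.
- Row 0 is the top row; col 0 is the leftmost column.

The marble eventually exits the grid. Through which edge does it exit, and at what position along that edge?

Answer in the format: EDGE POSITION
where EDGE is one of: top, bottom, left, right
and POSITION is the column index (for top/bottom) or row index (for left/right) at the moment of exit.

Answer: left 2

Derivation:
Step 1: enter (1,9), '.' pass, move left to (1,8)
Step 2: enter (1,8), '.' pass, move left to (1,7)
Step 3: enter (1,7), '.' pass, move left to (1,6)
Step 4: enter (1,6), '.' pass, move left to (1,5)
Step 5: enter (1,5), '/' deflects left->down, move down to (2,5)
Step 6: enter (2,5), '/' deflects down->left, move left to (2,4)
Step 7: enter (2,4), '.' pass, move left to (2,3)
Step 8: enter (2,3), '.' pass, move left to (2,2)
Step 9: enter (2,2), '.' pass, move left to (2,1)
Step 10: enter (2,1), '.' pass, move left to (2,0)
Step 11: enter (2,0), '.' pass, move left to (2,-1)
Step 12: at (2,-1) — EXIT via left edge, pos 2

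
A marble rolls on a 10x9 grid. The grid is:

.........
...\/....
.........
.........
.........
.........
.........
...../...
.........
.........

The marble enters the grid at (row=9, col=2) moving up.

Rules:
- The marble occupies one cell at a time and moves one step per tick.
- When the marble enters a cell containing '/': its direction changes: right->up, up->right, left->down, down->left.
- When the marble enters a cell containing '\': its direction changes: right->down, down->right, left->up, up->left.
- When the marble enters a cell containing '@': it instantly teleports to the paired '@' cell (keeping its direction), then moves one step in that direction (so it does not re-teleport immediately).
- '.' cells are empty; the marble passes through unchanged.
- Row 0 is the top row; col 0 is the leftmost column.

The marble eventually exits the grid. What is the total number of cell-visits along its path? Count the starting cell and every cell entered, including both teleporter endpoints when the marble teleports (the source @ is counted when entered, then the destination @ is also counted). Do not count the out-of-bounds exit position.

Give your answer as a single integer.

Step 1: enter (9,2), '.' pass, move up to (8,2)
Step 2: enter (8,2), '.' pass, move up to (7,2)
Step 3: enter (7,2), '.' pass, move up to (6,2)
Step 4: enter (6,2), '.' pass, move up to (5,2)
Step 5: enter (5,2), '.' pass, move up to (4,2)
Step 6: enter (4,2), '.' pass, move up to (3,2)
Step 7: enter (3,2), '.' pass, move up to (2,2)
Step 8: enter (2,2), '.' pass, move up to (1,2)
Step 9: enter (1,2), '.' pass, move up to (0,2)
Step 10: enter (0,2), '.' pass, move up to (-1,2)
Step 11: at (-1,2) — EXIT via top edge, pos 2
Path length (cell visits): 10

Answer: 10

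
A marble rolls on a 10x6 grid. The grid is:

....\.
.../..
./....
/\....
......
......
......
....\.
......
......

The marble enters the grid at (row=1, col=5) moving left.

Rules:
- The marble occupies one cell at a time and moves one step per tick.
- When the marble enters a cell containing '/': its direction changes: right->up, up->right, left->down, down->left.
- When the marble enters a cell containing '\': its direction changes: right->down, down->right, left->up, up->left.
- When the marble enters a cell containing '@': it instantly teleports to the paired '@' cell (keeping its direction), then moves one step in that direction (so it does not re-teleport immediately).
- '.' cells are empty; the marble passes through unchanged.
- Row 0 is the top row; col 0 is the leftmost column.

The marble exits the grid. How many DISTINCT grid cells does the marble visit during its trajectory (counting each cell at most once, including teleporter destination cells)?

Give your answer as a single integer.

Step 1: enter (1,5), '.' pass, move left to (1,4)
Step 2: enter (1,4), '.' pass, move left to (1,3)
Step 3: enter (1,3), '/' deflects left->down, move down to (2,3)
Step 4: enter (2,3), '.' pass, move down to (3,3)
Step 5: enter (3,3), '.' pass, move down to (4,3)
Step 6: enter (4,3), '.' pass, move down to (5,3)
Step 7: enter (5,3), '.' pass, move down to (6,3)
Step 8: enter (6,3), '.' pass, move down to (7,3)
Step 9: enter (7,3), '.' pass, move down to (8,3)
Step 10: enter (8,3), '.' pass, move down to (9,3)
Step 11: enter (9,3), '.' pass, move down to (10,3)
Step 12: at (10,3) — EXIT via bottom edge, pos 3
Distinct cells visited: 11 (path length 11)

Answer: 11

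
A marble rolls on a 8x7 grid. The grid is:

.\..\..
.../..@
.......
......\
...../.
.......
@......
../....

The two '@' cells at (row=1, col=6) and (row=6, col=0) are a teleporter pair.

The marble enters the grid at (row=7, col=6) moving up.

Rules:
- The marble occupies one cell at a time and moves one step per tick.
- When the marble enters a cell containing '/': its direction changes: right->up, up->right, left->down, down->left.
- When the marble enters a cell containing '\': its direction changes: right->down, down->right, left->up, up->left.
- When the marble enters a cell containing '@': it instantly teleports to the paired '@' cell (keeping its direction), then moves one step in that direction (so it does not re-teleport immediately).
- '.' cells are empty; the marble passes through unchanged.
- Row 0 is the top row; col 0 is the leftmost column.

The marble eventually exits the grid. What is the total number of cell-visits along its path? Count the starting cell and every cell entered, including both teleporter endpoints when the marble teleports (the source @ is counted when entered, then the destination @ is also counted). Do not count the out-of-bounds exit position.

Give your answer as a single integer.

Answer: 11

Derivation:
Step 1: enter (7,6), '.' pass, move up to (6,6)
Step 2: enter (6,6), '.' pass, move up to (5,6)
Step 3: enter (5,6), '.' pass, move up to (4,6)
Step 4: enter (4,6), '.' pass, move up to (3,6)
Step 5: enter (3,6), '\' deflects up->left, move left to (3,5)
Step 6: enter (3,5), '.' pass, move left to (3,4)
Step 7: enter (3,4), '.' pass, move left to (3,3)
Step 8: enter (3,3), '.' pass, move left to (3,2)
Step 9: enter (3,2), '.' pass, move left to (3,1)
Step 10: enter (3,1), '.' pass, move left to (3,0)
Step 11: enter (3,0), '.' pass, move left to (3,-1)
Step 12: at (3,-1) — EXIT via left edge, pos 3
Path length (cell visits): 11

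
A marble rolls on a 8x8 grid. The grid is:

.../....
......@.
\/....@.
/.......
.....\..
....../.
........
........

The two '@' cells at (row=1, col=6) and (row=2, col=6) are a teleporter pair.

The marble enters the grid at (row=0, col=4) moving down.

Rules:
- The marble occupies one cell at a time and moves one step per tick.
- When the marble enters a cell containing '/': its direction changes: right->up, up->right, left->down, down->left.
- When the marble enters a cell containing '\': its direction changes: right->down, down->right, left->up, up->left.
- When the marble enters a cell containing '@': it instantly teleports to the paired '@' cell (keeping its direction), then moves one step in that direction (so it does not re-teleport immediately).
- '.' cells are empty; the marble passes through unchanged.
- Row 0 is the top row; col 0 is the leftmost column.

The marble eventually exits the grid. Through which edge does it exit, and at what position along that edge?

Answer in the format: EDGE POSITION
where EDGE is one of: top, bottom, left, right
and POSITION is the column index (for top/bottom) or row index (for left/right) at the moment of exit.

Step 1: enter (0,4), '.' pass, move down to (1,4)
Step 2: enter (1,4), '.' pass, move down to (2,4)
Step 3: enter (2,4), '.' pass, move down to (3,4)
Step 4: enter (3,4), '.' pass, move down to (4,4)
Step 5: enter (4,4), '.' pass, move down to (5,4)
Step 6: enter (5,4), '.' pass, move down to (6,4)
Step 7: enter (6,4), '.' pass, move down to (7,4)
Step 8: enter (7,4), '.' pass, move down to (8,4)
Step 9: at (8,4) — EXIT via bottom edge, pos 4

Answer: bottom 4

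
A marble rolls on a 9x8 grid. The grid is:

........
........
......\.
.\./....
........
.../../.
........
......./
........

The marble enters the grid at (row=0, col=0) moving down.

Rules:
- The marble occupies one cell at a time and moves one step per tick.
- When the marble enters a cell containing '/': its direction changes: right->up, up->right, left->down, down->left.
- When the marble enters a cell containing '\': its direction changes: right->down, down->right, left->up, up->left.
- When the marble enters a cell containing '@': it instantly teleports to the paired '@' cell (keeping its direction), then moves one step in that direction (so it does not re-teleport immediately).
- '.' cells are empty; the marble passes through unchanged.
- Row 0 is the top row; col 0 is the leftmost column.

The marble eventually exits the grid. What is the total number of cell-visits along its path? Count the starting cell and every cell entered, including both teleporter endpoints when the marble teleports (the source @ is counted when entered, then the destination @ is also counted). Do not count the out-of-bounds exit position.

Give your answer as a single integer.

Answer: 9

Derivation:
Step 1: enter (0,0), '.' pass, move down to (1,0)
Step 2: enter (1,0), '.' pass, move down to (2,0)
Step 3: enter (2,0), '.' pass, move down to (3,0)
Step 4: enter (3,0), '.' pass, move down to (4,0)
Step 5: enter (4,0), '.' pass, move down to (5,0)
Step 6: enter (5,0), '.' pass, move down to (6,0)
Step 7: enter (6,0), '.' pass, move down to (7,0)
Step 8: enter (7,0), '.' pass, move down to (8,0)
Step 9: enter (8,0), '.' pass, move down to (9,0)
Step 10: at (9,0) — EXIT via bottom edge, pos 0
Path length (cell visits): 9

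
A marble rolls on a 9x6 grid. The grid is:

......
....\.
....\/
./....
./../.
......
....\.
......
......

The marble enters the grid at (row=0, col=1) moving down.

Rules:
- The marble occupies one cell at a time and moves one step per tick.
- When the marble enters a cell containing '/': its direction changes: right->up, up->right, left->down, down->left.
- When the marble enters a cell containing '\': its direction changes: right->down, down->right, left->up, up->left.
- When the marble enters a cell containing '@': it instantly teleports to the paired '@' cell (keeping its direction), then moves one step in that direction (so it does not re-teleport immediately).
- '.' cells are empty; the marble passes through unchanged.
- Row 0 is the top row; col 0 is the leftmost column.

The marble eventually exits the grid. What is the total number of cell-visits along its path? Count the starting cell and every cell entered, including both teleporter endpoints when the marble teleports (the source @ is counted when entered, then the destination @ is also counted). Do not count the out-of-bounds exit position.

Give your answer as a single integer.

Step 1: enter (0,1), '.' pass, move down to (1,1)
Step 2: enter (1,1), '.' pass, move down to (2,1)
Step 3: enter (2,1), '.' pass, move down to (3,1)
Step 4: enter (3,1), '/' deflects down->left, move left to (3,0)
Step 5: enter (3,0), '.' pass, move left to (3,-1)
Step 6: at (3,-1) — EXIT via left edge, pos 3
Path length (cell visits): 5

Answer: 5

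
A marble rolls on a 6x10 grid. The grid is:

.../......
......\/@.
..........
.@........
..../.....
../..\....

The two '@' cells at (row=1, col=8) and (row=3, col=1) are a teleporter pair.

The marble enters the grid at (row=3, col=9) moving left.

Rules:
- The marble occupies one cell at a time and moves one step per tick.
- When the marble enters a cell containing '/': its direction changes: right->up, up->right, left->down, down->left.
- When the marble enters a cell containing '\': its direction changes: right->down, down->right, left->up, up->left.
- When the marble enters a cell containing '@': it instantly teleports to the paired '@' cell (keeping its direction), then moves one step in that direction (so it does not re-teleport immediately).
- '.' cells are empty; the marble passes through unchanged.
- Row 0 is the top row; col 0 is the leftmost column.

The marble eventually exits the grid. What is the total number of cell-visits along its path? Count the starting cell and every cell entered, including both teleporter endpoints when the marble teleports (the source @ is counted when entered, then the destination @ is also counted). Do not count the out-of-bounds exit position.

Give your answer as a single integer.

Answer: 15

Derivation:
Step 1: enter (3,9), '.' pass, move left to (3,8)
Step 2: enter (3,8), '.' pass, move left to (3,7)
Step 3: enter (3,7), '.' pass, move left to (3,6)
Step 4: enter (3,6), '.' pass, move left to (3,5)
Step 5: enter (3,5), '.' pass, move left to (3,4)
Step 6: enter (3,4), '.' pass, move left to (3,3)
Step 7: enter (3,3), '.' pass, move left to (3,2)
Step 8: enter (3,2), '.' pass, move left to (3,1)
Step 9: enter (3,1), '@' teleport (3,1)->(1,8), also enter (1,8), move left to (1,7)
Step 10: enter (1,7), '/' deflects left->down, move down to (2,7)
Step 11: enter (2,7), '.' pass, move down to (3,7)
Step 12: enter (3,7), '.' pass, move down to (4,7)
Step 13: enter (4,7), '.' pass, move down to (5,7)
Step 14: enter (5,7), '.' pass, move down to (6,7)
Step 15: at (6,7) — EXIT via bottom edge, pos 7
Path length (cell visits): 15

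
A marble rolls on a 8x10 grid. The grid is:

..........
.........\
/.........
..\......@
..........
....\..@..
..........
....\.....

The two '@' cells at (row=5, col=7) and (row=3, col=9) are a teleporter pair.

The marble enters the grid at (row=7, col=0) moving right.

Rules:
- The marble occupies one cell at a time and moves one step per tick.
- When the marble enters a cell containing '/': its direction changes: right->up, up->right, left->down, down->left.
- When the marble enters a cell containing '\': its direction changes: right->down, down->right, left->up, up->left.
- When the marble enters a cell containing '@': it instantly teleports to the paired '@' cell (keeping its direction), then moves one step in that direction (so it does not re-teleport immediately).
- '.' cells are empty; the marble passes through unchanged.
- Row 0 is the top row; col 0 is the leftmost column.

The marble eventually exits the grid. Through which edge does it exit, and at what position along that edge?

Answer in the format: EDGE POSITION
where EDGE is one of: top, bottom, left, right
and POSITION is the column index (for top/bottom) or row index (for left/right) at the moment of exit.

Answer: bottom 4

Derivation:
Step 1: enter (7,0), '.' pass, move right to (7,1)
Step 2: enter (7,1), '.' pass, move right to (7,2)
Step 3: enter (7,2), '.' pass, move right to (7,3)
Step 4: enter (7,3), '.' pass, move right to (7,4)
Step 5: enter (7,4), '\' deflects right->down, move down to (8,4)
Step 6: at (8,4) — EXIT via bottom edge, pos 4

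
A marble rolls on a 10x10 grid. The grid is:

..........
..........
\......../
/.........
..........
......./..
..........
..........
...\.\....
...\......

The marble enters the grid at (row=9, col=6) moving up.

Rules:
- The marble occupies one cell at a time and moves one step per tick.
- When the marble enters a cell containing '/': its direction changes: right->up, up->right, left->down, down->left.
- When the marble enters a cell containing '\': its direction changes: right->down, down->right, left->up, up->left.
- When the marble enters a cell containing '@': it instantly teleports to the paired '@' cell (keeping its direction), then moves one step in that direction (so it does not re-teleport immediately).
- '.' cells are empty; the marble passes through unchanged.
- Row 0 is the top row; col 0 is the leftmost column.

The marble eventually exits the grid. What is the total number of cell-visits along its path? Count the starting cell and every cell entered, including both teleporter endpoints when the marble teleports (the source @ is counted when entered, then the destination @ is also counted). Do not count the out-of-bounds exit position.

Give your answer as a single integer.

Step 1: enter (9,6), '.' pass, move up to (8,6)
Step 2: enter (8,6), '.' pass, move up to (7,6)
Step 3: enter (7,6), '.' pass, move up to (6,6)
Step 4: enter (6,6), '.' pass, move up to (5,6)
Step 5: enter (5,6), '.' pass, move up to (4,6)
Step 6: enter (4,6), '.' pass, move up to (3,6)
Step 7: enter (3,6), '.' pass, move up to (2,6)
Step 8: enter (2,6), '.' pass, move up to (1,6)
Step 9: enter (1,6), '.' pass, move up to (0,6)
Step 10: enter (0,6), '.' pass, move up to (-1,6)
Step 11: at (-1,6) — EXIT via top edge, pos 6
Path length (cell visits): 10

Answer: 10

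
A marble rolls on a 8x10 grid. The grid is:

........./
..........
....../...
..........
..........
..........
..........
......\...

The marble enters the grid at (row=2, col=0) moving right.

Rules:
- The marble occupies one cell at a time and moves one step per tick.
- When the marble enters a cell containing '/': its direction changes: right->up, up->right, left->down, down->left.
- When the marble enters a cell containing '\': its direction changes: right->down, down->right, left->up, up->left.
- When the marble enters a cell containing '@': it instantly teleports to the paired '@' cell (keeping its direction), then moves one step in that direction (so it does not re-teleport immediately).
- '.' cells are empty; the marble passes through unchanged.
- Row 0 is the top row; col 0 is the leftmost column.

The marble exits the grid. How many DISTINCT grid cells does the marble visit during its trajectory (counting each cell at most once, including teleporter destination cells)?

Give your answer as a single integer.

Answer: 9

Derivation:
Step 1: enter (2,0), '.' pass, move right to (2,1)
Step 2: enter (2,1), '.' pass, move right to (2,2)
Step 3: enter (2,2), '.' pass, move right to (2,3)
Step 4: enter (2,3), '.' pass, move right to (2,4)
Step 5: enter (2,4), '.' pass, move right to (2,5)
Step 6: enter (2,5), '.' pass, move right to (2,6)
Step 7: enter (2,6), '/' deflects right->up, move up to (1,6)
Step 8: enter (1,6), '.' pass, move up to (0,6)
Step 9: enter (0,6), '.' pass, move up to (-1,6)
Step 10: at (-1,6) — EXIT via top edge, pos 6
Distinct cells visited: 9 (path length 9)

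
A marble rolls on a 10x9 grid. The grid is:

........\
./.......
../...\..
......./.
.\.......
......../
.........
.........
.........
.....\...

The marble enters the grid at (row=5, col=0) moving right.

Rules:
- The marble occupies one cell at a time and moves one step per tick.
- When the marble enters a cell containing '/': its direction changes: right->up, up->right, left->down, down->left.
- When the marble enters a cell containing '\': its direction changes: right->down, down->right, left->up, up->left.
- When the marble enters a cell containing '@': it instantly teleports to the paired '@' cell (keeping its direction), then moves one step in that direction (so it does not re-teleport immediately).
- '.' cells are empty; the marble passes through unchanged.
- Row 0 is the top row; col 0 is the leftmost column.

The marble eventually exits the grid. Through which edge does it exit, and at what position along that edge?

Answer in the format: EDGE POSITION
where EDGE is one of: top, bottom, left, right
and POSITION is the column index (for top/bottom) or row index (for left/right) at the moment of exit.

Step 1: enter (5,0), '.' pass, move right to (5,1)
Step 2: enter (5,1), '.' pass, move right to (5,2)
Step 3: enter (5,2), '.' pass, move right to (5,3)
Step 4: enter (5,3), '.' pass, move right to (5,4)
Step 5: enter (5,4), '.' pass, move right to (5,5)
Step 6: enter (5,5), '.' pass, move right to (5,6)
Step 7: enter (5,6), '.' pass, move right to (5,7)
Step 8: enter (5,7), '.' pass, move right to (5,8)
Step 9: enter (5,8), '/' deflects right->up, move up to (4,8)
Step 10: enter (4,8), '.' pass, move up to (3,8)
Step 11: enter (3,8), '.' pass, move up to (2,8)
Step 12: enter (2,8), '.' pass, move up to (1,8)
Step 13: enter (1,8), '.' pass, move up to (0,8)
Step 14: enter (0,8), '\' deflects up->left, move left to (0,7)
Step 15: enter (0,7), '.' pass, move left to (0,6)
Step 16: enter (0,6), '.' pass, move left to (0,5)
Step 17: enter (0,5), '.' pass, move left to (0,4)
Step 18: enter (0,4), '.' pass, move left to (0,3)
Step 19: enter (0,3), '.' pass, move left to (0,2)
Step 20: enter (0,2), '.' pass, move left to (0,1)
Step 21: enter (0,1), '.' pass, move left to (0,0)
Step 22: enter (0,0), '.' pass, move left to (0,-1)
Step 23: at (0,-1) — EXIT via left edge, pos 0

Answer: left 0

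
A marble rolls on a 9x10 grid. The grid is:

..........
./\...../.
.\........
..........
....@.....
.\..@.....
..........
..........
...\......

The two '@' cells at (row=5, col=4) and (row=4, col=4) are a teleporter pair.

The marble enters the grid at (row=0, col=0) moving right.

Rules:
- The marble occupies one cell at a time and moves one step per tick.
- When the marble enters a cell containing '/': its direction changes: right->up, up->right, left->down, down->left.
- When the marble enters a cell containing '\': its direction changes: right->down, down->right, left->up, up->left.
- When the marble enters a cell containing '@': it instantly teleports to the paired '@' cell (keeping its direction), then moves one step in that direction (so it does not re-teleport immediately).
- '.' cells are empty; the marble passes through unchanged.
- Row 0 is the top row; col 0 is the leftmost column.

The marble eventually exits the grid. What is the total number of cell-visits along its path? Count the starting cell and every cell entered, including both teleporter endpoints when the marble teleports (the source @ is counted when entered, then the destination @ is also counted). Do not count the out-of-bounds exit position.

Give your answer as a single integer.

Step 1: enter (0,0), '.' pass, move right to (0,1)
Step 2: enter (0,1), '.' pass, move right to (0,2)
Step 3: enter (0,2), '.' pass, move right to (0,3)
Step 4: enter (0,3), '.' pass, move right to (0,4)
Step 5: enter (0,4), '.' pass, move right to (0,5)
Step 6: enter (0,5), '.' pass, move right to (0,6)
Step 7: enter (0,6), '.' pass, move right to (0,7)
Step 8: enter (0,7), '.' pass, move right to (0,8)
Step 9: enter (0,8), '.' pass, move right to (0,9)
Step 10: enter (0,9), '.' pass, move right to (0,10)
Step 11: at (0,10) — EXIT via right edge, pos 0
Path length (cell visits): 10

Answer: 10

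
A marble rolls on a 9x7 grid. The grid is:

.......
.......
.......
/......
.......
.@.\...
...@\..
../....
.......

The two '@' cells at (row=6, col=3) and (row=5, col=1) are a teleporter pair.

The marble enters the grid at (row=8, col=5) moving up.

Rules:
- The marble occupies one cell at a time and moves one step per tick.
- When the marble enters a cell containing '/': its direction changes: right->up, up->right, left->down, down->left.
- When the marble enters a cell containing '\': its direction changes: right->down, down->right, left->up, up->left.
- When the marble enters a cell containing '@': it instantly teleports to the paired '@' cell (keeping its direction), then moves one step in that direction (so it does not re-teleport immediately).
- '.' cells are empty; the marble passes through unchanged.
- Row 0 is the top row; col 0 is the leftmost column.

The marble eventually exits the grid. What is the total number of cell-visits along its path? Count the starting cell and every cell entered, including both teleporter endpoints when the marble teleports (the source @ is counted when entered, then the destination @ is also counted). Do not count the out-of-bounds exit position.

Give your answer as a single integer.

Answer: 9

Derivation:
Step 1: enter (8,5), '.' pass, move up to (7,5)
Step 2: enter (7,5), '.' pass, move up to (6,5)
Step 3: enter (6,5), '.' pass, move up to (5,5)
Step 4: enter (5,5), '.' pass, move up to (4,5)
Step 5: enter (4,5), '.' pass, move up to (3,5)
Step 6: enter (3,5), '.' pass, move up to (2,5)
Step 7: enter (2,5), '.' pass, move up to (1,5)
Step 8: enter (1,5), '.' pass, move up to (0,5)
Step 9: enter (0,5), '.' pass, move up to (-1,5)
Step 10: at (-1,5) — EXIT via top edge, pos 5
Path length (cell visits): 9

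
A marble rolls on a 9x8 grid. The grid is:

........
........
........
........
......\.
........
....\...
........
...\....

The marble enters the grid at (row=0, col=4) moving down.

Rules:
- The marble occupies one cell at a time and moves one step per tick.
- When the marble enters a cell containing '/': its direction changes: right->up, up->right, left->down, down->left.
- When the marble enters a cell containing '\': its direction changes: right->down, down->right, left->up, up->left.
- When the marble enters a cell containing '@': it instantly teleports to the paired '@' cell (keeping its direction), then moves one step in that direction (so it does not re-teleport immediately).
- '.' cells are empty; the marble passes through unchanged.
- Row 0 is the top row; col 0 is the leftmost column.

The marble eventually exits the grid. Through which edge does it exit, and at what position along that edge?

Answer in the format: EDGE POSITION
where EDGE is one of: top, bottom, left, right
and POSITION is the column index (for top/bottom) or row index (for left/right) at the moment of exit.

Answer: right 6

Derivation:
Step 1: enter (0,4), '.' pass, move down to (1,4)
Step 2: enter (1,4), '.' pass, move down to (2,4)
Step 3: enter (2,4), '.' pass, move down to (3,4)
Step 4: enter (3,4), '.' pass, move down to (4,4)
Step 5: enter (4,4), '.' pass, move down to (5,4)
Step 6: enter (5,4), '.' pass, move down to (6,4)
Step 7: enter (6,4), '\' deflects down->right, move right to (6,5)
Step 8: enter (6,5), '.' pass, move right to (6,6)
Step 9: enter (6,6), '.' pass, move right to (6,7)
Step 10: enter (6,7), '.' pass, move right to (6,8)
Step 11: at (6,8) — EXIT via right edge, pos 6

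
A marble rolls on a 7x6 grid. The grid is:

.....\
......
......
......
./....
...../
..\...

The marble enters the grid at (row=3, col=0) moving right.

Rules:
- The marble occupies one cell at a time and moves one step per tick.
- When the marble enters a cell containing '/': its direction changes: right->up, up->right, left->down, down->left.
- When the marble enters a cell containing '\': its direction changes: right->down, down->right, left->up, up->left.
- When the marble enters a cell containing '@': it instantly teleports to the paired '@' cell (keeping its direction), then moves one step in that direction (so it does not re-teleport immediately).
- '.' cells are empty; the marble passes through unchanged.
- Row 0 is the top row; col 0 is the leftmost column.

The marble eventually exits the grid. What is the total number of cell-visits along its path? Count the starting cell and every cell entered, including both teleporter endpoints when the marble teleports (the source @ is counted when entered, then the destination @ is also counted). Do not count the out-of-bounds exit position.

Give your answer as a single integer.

Step 1: enter (3,0), '.' pass, move right to (3,1)
Step 2: enter (3,1), '.' pass, move right to (3,2)
Step 3: enter (3,2), '.' pass, move right to (3,3)
Step 4: enter (3,3), '.' pass, move right to (3,4)
Step 5: enter (3,4), '.' pass, move right to (3,5)
Step 6: enter (3,5), '.' pass, move right to (3,6)
Step 7: at (3,6) — EXIT via right edge, pos 3
Path length (cell visits): 6

Answer: 6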